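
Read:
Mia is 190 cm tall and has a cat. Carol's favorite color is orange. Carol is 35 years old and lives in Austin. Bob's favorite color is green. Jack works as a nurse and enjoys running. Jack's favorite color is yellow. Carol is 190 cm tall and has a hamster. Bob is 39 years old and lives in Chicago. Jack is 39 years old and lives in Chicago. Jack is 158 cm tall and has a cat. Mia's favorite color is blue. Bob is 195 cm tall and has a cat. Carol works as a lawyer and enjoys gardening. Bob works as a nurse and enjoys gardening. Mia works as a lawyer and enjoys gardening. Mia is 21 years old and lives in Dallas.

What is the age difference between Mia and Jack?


|21 - 39| = 18

18


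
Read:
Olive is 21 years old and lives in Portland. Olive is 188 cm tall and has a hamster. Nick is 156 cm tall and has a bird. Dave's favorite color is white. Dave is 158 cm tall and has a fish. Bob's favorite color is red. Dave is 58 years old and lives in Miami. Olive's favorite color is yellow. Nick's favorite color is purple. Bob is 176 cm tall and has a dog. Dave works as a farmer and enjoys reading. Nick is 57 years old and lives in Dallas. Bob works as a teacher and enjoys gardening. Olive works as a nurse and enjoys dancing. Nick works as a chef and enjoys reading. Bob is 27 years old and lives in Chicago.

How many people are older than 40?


Filter: 2

2


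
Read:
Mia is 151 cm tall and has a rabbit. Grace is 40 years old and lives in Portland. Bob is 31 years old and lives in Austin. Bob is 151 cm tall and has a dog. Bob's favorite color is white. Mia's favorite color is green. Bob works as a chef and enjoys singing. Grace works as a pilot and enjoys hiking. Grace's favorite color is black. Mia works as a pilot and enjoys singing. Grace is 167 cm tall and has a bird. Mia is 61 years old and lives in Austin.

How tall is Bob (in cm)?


Bob is 151 cm tall

151


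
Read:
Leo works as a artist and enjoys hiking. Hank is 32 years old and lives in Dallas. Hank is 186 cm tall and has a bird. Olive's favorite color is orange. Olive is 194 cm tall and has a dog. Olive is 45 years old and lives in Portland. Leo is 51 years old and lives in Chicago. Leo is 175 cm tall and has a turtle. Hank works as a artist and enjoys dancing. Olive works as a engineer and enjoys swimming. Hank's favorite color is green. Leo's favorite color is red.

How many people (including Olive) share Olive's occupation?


Olive is a engineer. Count = 1

1


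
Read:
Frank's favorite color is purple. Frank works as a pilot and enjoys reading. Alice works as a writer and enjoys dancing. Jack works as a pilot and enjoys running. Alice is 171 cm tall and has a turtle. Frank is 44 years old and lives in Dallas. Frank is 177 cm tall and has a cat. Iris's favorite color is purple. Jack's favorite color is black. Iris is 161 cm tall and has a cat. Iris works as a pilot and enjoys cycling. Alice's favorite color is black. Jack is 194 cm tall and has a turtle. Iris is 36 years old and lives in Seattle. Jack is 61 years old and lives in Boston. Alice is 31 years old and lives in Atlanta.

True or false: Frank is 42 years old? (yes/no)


Frank is actually 44. no

no


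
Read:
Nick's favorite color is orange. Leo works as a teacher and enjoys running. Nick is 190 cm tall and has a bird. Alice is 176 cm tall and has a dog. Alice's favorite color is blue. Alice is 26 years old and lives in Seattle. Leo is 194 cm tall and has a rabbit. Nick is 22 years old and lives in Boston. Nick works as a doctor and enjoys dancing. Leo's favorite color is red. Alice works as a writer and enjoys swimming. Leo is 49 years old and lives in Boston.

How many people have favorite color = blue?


Count: 1

1


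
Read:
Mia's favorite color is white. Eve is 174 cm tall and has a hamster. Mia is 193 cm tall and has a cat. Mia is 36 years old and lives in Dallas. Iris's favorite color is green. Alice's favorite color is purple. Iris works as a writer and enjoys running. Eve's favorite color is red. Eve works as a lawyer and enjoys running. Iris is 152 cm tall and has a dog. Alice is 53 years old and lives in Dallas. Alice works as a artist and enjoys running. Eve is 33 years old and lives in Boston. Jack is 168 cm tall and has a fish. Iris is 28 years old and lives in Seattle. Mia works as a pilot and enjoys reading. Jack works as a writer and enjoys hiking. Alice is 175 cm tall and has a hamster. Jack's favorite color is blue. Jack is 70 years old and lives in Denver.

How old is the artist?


The artist is Alice, age 53

53


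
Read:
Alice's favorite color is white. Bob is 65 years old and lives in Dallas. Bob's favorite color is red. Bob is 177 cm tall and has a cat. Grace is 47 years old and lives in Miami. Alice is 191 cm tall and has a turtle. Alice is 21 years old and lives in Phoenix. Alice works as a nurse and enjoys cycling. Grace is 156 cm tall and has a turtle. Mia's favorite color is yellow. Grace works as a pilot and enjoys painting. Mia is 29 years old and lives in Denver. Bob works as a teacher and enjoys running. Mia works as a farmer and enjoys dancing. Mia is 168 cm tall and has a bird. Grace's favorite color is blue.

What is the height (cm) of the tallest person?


Tallest: Alice at 191 cm

191


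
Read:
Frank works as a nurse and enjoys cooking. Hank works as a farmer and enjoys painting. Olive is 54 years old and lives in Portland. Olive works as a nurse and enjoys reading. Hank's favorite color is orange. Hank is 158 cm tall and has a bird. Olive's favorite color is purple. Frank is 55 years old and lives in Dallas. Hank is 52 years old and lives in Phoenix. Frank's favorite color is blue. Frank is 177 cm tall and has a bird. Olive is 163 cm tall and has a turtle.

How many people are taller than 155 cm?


Taller than 155: 3

3


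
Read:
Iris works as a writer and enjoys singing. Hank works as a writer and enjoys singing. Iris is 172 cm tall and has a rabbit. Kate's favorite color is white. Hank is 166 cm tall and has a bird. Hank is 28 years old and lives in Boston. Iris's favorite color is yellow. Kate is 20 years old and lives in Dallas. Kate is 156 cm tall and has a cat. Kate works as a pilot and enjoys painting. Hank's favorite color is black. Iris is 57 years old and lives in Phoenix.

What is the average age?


Sum=105, n=3, avg=35

35


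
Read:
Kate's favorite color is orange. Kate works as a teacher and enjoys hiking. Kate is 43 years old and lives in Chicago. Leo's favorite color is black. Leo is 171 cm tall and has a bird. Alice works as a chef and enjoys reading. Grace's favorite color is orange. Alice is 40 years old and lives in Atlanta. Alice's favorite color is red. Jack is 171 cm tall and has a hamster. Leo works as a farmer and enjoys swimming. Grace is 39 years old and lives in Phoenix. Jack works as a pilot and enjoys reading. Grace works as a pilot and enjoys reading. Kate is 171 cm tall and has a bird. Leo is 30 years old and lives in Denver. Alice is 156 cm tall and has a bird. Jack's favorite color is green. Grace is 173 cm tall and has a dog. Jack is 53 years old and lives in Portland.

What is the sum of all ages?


43+40+30+39+53 = 205

205


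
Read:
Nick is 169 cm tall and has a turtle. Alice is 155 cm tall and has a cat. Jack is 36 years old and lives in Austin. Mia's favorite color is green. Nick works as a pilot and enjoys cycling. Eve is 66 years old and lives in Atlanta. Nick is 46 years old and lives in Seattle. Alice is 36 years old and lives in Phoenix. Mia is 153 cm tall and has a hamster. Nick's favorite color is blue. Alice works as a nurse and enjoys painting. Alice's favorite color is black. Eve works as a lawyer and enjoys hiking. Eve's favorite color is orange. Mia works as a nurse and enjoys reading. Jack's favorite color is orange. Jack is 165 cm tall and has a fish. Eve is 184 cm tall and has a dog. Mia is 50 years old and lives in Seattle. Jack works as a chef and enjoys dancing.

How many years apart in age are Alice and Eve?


36 vs 66, diff = 30

30


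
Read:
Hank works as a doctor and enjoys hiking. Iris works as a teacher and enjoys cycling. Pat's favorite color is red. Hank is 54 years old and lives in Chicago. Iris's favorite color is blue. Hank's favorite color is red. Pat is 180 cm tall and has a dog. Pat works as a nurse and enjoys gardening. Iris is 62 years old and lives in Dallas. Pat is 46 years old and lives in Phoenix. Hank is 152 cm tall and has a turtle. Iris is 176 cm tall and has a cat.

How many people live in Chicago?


Count in Chicago: 1

1


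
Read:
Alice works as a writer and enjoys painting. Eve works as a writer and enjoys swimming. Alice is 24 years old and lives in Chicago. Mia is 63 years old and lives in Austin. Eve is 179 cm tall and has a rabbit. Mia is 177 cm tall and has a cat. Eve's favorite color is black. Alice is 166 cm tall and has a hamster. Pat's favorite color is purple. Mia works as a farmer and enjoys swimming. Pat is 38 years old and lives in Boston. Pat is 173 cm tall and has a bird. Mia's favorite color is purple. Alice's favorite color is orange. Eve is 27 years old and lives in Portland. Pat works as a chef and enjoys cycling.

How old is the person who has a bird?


Person with bird is Pat, age 38

38


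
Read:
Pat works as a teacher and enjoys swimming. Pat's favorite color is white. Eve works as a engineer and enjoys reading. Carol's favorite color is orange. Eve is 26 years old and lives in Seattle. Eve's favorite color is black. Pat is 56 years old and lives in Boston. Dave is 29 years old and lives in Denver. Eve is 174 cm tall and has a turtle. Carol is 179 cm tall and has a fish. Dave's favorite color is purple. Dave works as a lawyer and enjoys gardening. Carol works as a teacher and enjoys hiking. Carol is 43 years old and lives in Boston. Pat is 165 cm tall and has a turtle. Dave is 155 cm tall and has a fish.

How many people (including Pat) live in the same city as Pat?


Pat lives in Boston. Count = 2

2


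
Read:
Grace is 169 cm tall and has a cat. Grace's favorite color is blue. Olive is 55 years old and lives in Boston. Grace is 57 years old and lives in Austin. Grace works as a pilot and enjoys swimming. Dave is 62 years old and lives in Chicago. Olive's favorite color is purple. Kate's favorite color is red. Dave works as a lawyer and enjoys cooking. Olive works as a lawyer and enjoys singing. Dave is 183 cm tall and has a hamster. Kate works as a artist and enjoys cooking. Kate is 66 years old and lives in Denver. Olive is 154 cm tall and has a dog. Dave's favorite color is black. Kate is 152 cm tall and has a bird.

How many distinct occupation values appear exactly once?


Unique occupation values: 2

2


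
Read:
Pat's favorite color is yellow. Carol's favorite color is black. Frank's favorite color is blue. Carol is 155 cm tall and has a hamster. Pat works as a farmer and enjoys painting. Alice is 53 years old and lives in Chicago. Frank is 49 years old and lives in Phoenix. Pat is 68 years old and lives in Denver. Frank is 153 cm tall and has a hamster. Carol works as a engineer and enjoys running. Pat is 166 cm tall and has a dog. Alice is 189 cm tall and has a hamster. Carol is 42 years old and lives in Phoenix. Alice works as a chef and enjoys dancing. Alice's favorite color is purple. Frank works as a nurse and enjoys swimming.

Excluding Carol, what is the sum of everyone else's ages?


Sum (excluding Carol): 170

170


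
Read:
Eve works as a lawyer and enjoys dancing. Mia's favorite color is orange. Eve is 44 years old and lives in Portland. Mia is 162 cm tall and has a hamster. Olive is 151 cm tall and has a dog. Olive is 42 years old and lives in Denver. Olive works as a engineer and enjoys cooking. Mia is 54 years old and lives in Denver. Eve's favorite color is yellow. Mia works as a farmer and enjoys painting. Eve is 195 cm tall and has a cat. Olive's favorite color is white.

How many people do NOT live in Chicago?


Not in Chicago: 3

3


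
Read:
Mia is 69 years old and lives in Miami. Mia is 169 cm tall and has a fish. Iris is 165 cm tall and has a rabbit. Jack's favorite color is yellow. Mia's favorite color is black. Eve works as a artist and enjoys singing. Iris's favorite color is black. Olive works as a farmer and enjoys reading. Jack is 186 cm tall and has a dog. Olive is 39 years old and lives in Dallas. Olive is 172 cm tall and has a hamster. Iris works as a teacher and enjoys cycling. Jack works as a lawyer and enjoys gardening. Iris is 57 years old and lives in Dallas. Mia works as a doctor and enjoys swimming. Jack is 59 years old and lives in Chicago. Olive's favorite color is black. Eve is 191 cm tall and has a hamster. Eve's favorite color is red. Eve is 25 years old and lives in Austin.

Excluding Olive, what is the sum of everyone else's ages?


Sum (excluding Olive): 210

210


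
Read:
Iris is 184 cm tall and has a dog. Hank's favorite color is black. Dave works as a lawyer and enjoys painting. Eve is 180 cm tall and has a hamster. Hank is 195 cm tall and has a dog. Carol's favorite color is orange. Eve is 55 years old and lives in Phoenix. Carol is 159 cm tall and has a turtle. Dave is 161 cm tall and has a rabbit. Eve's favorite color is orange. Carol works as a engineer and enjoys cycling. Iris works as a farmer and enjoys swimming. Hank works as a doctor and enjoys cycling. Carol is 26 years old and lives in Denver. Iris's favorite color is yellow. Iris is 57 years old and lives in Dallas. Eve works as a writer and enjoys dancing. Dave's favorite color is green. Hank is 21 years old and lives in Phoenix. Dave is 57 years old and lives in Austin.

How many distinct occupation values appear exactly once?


Unique occupation values: 5

5


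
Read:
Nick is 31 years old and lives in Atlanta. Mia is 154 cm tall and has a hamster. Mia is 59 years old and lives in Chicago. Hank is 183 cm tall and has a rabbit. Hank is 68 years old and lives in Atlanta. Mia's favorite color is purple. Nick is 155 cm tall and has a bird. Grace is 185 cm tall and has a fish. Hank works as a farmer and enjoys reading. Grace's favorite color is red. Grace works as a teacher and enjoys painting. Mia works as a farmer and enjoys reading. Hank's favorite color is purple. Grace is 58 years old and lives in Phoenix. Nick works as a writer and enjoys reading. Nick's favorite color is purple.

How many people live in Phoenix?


Count in Phoenix: 1

1


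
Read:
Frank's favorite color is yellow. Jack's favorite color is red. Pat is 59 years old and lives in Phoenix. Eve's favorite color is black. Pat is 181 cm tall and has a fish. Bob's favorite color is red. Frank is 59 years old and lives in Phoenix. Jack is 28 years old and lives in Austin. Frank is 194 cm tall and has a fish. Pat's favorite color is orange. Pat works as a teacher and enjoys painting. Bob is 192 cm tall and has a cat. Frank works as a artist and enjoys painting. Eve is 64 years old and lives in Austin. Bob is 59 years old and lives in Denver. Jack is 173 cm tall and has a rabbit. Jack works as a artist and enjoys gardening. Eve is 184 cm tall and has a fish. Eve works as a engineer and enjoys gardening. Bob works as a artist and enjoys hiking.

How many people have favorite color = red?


Count: 2

2


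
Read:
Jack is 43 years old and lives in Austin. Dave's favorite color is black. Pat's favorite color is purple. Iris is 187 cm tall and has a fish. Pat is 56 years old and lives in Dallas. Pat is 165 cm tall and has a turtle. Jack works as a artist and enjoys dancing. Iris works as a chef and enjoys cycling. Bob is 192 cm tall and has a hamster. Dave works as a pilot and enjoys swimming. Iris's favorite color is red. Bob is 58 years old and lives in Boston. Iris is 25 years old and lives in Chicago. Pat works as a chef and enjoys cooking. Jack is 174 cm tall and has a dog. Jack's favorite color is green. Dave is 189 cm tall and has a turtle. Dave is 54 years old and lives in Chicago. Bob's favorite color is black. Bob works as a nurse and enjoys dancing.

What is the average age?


Sum=236, n=5, avg=47.2

47.2


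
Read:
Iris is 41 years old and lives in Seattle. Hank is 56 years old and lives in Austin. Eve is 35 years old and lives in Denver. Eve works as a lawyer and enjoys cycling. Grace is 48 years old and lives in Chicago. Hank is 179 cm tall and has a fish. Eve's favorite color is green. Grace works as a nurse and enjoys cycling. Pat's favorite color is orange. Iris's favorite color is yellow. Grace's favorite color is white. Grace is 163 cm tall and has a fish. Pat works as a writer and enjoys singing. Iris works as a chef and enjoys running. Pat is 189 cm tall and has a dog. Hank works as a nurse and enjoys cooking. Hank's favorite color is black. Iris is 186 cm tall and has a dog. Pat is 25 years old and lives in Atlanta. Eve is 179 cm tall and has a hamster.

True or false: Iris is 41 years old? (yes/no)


Iris is actually 41. yes

yes


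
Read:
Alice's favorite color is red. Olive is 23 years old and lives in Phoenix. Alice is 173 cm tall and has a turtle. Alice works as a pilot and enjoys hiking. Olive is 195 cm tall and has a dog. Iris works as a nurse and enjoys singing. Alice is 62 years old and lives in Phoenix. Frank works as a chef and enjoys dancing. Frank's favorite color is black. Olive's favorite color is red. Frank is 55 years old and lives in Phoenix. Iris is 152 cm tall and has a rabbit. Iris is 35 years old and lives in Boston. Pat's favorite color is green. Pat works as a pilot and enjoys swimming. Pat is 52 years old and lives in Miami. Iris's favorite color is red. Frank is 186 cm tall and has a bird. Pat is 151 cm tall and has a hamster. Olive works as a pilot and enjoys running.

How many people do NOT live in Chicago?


Not in Chicago: 5

5


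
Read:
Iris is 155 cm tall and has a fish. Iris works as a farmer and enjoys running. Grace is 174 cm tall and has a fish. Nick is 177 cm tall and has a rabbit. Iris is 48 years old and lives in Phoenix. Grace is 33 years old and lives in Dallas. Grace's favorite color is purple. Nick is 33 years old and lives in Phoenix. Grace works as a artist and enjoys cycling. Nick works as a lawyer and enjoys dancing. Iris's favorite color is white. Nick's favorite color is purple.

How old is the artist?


The artist is Grace, age 33

33


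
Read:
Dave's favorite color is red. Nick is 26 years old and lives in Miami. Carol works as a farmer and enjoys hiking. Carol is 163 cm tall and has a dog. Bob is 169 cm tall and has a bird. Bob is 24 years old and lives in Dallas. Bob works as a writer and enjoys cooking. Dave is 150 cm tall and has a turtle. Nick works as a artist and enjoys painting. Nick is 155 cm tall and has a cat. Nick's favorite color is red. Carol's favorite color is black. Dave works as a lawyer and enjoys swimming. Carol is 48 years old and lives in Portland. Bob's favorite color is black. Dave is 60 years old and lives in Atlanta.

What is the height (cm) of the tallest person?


Tallest: Bob at 169 cm

169


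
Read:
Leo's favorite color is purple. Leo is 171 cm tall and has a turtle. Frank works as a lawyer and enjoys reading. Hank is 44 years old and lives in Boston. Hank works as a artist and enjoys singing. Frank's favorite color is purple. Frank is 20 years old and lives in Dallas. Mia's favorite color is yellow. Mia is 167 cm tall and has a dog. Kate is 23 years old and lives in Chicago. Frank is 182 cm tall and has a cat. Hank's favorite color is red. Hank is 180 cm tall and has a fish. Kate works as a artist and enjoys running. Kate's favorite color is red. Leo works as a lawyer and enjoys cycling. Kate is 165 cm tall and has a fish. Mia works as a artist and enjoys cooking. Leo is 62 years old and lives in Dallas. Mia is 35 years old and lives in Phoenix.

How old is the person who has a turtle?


Person with turtle is Leo, age 62

62


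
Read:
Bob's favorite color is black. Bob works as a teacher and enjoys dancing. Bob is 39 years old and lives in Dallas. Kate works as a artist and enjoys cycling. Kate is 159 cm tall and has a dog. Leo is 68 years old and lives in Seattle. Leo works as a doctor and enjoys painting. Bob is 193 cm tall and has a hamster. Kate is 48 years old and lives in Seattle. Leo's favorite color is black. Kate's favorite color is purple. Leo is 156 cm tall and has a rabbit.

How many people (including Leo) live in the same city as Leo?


Leo lives in Seattle. Count = 2

2


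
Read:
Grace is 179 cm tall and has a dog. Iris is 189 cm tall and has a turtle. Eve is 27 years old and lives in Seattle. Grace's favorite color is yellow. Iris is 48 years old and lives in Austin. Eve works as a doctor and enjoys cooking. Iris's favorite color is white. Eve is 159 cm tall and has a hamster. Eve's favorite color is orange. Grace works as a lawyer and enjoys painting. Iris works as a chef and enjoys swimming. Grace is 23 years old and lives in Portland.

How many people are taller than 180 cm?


Taller than 180: 1

1


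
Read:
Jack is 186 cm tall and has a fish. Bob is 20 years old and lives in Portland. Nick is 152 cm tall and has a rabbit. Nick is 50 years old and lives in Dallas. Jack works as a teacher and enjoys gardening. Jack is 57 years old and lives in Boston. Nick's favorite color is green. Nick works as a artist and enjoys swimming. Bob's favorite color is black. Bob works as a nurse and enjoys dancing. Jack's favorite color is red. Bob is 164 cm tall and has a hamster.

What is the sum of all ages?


57+20+50 = 127

127


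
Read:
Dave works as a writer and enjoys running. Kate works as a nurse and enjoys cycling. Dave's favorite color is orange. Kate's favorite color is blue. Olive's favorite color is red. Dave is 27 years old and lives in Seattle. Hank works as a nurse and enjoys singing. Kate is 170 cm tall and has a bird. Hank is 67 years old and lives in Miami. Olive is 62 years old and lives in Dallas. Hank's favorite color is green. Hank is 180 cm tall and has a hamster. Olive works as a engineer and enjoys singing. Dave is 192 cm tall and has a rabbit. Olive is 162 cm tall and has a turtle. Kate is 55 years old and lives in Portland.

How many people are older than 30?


Filter: 3

3


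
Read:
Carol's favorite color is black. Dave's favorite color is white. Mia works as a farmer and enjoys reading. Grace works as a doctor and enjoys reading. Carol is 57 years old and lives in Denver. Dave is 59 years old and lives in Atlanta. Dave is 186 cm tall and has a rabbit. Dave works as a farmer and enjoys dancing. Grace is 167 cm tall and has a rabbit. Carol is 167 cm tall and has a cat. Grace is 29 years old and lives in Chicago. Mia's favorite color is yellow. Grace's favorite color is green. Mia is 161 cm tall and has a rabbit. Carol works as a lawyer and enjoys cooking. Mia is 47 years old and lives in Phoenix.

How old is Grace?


Grace is 29 years old

29


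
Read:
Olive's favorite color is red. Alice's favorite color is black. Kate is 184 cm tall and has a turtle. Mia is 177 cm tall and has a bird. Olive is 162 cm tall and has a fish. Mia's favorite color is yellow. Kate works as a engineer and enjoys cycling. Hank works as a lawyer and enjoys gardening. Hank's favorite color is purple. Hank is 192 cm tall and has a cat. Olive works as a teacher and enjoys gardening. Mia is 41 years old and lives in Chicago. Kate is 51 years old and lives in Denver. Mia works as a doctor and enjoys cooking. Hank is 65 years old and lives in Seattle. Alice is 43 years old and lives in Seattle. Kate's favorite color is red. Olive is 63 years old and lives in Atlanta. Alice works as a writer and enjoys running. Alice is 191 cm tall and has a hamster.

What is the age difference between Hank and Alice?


|65 - 43| = 22

22


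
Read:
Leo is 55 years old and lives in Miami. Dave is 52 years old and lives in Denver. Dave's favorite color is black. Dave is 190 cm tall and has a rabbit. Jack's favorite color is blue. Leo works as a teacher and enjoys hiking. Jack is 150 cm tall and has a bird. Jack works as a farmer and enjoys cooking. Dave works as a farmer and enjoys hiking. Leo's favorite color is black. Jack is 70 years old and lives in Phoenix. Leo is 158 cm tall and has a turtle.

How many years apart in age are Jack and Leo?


70 vs 55, diff = 15

15


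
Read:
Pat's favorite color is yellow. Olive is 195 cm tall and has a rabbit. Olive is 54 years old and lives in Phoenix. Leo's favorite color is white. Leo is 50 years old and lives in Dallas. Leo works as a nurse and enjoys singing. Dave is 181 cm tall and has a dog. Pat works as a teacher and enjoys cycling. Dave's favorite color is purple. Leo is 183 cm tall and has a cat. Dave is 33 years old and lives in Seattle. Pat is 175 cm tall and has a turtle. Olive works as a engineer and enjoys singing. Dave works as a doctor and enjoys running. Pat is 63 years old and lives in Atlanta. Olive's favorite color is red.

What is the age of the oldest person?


Oldest: Pat at 63

63


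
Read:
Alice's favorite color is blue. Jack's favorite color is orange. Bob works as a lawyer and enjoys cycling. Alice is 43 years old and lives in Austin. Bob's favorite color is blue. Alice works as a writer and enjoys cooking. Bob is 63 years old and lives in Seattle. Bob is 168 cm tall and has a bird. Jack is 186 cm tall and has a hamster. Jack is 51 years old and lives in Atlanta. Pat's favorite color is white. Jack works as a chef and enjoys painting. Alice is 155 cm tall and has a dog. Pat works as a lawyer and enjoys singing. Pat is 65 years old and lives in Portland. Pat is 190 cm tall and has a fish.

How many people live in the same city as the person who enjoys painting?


Person with hobby painting is Jack, city Atlanta. Count = 1

1


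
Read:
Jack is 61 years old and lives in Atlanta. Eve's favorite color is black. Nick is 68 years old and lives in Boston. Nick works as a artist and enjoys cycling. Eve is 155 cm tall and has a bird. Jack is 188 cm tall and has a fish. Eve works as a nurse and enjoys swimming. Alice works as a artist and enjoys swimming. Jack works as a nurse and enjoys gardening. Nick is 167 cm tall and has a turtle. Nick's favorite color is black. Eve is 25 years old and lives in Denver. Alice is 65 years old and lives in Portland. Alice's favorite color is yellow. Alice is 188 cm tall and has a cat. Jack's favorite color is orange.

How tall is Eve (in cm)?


Eve is 155 cm tall

155


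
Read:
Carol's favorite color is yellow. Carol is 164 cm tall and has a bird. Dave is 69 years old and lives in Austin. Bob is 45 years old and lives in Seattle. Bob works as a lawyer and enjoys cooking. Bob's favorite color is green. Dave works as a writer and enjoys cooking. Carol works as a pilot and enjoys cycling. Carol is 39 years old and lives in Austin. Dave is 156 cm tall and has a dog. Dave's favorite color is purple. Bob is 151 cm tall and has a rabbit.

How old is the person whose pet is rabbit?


Person with pet=rabbit is Bob, age 45

45


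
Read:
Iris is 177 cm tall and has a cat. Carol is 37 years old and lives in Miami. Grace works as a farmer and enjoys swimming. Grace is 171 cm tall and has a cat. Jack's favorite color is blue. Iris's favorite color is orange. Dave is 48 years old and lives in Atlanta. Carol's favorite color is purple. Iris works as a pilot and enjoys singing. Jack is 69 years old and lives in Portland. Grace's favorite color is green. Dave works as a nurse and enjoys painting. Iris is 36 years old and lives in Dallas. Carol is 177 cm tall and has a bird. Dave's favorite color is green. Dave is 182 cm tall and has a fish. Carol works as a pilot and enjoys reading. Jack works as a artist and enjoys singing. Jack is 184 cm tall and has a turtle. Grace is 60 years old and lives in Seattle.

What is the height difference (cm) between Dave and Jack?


|182 - 184| = 2

2


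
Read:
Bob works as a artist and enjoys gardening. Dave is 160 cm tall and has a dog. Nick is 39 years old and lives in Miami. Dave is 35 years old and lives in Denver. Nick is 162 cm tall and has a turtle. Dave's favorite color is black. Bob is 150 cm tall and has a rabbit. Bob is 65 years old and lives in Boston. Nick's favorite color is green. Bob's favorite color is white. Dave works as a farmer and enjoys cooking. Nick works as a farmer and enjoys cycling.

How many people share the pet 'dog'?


Count: 1

1


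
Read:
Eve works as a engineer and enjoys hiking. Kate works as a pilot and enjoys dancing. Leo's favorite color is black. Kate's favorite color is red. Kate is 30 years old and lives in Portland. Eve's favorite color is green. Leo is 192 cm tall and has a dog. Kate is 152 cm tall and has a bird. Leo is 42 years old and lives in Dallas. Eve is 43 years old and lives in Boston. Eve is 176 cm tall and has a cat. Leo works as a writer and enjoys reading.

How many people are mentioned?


People: Leo, Eve, Kate. Count = 3

3


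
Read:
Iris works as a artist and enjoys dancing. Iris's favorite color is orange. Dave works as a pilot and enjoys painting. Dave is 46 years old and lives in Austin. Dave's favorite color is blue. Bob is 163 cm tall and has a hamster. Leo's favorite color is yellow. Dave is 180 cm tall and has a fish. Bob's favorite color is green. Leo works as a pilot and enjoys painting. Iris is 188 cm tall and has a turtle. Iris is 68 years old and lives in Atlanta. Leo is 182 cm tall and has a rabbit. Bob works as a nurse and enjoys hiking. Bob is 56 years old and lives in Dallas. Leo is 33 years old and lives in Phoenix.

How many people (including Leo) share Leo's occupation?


Leo is a pilot. Count = 2

2


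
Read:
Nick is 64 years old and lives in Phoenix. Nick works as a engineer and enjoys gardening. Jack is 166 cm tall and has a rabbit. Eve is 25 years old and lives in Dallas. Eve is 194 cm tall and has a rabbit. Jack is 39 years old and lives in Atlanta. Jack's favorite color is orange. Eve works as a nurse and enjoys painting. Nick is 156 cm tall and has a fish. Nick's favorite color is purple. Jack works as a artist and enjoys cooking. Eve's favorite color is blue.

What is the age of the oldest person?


Oldest: Nick at 64

64


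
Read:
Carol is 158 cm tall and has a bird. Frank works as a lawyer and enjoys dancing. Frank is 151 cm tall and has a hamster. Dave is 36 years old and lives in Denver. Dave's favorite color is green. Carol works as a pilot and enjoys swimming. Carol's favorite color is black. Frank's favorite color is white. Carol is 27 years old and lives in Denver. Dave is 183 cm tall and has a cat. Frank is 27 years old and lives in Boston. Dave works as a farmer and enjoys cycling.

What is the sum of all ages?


36+27+27 = 90

90


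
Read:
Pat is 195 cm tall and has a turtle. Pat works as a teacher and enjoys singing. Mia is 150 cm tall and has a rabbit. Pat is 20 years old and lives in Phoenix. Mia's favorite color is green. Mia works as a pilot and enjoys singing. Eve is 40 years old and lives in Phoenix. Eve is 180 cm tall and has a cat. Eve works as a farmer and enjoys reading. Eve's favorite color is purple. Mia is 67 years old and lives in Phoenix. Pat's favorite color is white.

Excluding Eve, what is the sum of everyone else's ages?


Sum (excluding Eve): 87

87


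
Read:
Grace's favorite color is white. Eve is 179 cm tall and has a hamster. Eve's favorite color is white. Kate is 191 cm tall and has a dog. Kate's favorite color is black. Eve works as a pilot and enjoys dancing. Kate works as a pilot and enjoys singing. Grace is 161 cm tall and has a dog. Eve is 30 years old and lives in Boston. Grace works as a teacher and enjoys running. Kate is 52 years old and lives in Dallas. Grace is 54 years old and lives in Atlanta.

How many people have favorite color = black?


Count: 1

1


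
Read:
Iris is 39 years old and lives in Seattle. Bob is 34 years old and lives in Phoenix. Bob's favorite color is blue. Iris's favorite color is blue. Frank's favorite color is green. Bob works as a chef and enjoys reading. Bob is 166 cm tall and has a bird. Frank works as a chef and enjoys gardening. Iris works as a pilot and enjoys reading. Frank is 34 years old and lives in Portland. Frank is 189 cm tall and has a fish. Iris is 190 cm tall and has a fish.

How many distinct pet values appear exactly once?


Unique pet values: 1

1


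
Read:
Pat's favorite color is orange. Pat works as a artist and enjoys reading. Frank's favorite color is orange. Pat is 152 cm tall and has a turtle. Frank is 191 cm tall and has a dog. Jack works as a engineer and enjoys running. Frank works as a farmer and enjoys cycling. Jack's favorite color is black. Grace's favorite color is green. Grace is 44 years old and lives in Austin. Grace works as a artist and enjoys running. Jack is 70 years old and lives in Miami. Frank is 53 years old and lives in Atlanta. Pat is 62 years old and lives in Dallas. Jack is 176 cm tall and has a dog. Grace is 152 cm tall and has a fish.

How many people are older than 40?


Filter: 4

4


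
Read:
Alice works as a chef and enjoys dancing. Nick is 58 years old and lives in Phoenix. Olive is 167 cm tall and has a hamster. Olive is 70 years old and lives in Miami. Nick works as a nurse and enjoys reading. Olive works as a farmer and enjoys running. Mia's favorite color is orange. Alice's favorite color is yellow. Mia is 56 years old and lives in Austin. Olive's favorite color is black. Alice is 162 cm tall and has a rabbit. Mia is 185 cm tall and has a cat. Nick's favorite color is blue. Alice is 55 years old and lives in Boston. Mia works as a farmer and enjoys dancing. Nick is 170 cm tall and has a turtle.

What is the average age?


Sum=239, n=4, avg=59.75

59.75


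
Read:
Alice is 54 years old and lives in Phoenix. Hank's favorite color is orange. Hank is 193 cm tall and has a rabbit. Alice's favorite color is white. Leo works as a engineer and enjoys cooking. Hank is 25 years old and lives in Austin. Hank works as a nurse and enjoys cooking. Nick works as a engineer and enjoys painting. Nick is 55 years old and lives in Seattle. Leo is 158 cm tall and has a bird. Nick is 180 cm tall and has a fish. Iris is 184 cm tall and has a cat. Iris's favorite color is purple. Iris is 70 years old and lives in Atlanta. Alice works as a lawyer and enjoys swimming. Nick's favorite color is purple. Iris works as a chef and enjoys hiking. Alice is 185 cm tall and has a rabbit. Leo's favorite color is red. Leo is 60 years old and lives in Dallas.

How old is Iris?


Iris is 70 years old

70


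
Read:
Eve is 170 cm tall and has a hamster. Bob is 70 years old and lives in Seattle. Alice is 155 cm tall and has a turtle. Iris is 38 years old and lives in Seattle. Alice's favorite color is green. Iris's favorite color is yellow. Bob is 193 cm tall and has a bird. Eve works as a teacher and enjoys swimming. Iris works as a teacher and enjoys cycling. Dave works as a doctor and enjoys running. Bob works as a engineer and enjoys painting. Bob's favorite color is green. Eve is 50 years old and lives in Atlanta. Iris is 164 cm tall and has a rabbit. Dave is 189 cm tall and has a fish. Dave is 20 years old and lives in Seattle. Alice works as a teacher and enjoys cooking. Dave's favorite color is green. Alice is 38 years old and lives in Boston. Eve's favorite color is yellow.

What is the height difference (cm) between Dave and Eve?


|189 - 170| = 19

19


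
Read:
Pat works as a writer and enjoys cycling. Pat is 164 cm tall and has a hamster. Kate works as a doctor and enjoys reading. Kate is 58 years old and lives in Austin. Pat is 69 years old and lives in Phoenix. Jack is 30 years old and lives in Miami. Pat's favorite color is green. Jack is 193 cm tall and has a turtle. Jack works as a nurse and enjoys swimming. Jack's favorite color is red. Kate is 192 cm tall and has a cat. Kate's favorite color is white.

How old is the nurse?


The nurse is Jack, age 30

30


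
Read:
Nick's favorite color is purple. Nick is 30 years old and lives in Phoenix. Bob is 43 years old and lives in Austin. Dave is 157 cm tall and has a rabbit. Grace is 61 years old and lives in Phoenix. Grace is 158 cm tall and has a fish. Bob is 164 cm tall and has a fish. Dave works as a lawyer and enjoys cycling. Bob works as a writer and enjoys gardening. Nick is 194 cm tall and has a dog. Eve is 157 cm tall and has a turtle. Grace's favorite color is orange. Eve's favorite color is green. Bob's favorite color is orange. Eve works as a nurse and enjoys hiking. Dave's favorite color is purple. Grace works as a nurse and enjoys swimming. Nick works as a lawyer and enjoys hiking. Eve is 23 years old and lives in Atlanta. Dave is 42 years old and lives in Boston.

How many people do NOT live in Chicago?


Not in Chicago: 5

5


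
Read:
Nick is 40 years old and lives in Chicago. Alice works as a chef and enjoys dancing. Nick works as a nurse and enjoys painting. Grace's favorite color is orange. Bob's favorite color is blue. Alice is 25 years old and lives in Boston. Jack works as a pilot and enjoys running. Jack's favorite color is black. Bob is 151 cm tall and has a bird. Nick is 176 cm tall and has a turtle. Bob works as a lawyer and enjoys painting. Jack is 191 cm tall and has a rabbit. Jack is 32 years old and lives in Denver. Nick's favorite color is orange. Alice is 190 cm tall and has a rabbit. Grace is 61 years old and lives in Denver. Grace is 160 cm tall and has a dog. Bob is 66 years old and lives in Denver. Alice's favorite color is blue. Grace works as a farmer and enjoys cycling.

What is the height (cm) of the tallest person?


Tallest: Jack at 191 cm

191


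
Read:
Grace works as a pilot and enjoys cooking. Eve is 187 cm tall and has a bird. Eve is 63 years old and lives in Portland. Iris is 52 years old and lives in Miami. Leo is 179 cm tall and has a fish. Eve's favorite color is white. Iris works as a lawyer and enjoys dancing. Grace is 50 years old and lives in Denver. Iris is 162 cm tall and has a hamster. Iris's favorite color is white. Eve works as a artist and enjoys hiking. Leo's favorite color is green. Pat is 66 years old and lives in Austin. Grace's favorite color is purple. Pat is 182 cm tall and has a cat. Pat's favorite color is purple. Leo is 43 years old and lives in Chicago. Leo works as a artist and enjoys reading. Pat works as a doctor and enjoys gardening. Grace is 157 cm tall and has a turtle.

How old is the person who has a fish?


Person with fish is Leo, age 43

43


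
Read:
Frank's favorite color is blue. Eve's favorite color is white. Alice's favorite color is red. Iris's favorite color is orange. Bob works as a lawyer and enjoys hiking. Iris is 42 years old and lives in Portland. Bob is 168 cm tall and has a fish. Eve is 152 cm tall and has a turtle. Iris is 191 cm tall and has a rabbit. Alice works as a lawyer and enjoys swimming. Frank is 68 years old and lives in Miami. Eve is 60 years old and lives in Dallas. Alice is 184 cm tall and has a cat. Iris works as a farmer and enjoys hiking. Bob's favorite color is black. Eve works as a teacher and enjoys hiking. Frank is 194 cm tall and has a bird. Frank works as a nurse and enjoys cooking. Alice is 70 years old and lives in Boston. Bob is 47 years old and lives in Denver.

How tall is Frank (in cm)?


Frank is 194 cm tall

194


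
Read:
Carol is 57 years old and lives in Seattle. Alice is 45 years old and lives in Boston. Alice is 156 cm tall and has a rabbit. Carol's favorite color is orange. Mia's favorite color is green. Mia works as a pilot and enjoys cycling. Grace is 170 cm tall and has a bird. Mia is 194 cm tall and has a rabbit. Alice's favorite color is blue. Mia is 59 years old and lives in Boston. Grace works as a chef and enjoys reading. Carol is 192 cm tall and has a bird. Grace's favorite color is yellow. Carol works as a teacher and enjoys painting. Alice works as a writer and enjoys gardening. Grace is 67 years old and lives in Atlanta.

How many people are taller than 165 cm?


Taller than 165: 3

3


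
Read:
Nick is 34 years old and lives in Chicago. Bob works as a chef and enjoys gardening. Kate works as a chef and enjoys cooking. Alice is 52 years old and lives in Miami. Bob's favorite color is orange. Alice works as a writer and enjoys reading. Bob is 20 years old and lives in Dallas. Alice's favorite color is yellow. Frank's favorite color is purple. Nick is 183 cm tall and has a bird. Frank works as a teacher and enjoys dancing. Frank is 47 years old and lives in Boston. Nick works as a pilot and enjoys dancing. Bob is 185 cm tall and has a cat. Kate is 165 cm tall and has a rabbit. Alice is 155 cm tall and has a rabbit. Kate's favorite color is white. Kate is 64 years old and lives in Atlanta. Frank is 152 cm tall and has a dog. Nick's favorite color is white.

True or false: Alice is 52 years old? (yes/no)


Alice is actually 52. yes

yes
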